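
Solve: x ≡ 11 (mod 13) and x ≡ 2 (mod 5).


M = 13*5 = 65
M1 = M/13 = 5, M2 = M/5 = 13
M1^(-1) mod 13 = 8, M2^(-1) mod 5 = 2
x = 11*5*8 + 2*13*2 = 492
492 mod 65 = 37
Check: 37 mod 13 = 11 ✓, 37 mod 5 = 2 ✓

x ≡ 37 (mod 65)


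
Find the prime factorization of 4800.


4800 / 2 = 2400
2400 / 2 = 1200
1200 / 2 = 600
600 / 2 = 300
300 / 2 = 150
150 / 2 = 75
75 / 3 = 25
25 / 5 = 5
5 / 5 = 1
4800 = 2^6 × 3 × 5^2


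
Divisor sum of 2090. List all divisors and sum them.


Divisors of 2090: 1, 2, 5, 10, 11, 19, 22, 38, 55, 95, 110, 190, 209, 418, 1045, 2090
Sum = 1 + 2 + 5 + 10 + 11 + 19 + 22 + 38 + 55 + 95 + 110 + 190 + 209 + 418 + 1045 + 2090 = 4320

σ(2090) = 4320


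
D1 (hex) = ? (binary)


D1 (base 16) = 209 (decimal)
209 (decimal) = 11010001 (base 2)


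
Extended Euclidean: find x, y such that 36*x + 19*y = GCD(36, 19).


Tabular extended Euclidean (each row: r = 36*s + 19*t):
r=36, s=1, t=0
r=19, s=0, t=1
q=1: r=17, s=1, t=-1   [36*(1) + 19*(-1) = 17]
q=1: r=2, s=-1, t=2   [36*(-1) + 19*(2) = 2]
q=8: r=1, s=9, t=-17   [36*(9) + 19*(-17) = 1]
q=2: r=0, s=-19, t=36   [36*(-19) + 19*(36) = 0]
GCD = 1; from the row with r=1: x=9, y=-17
Check: 36*(9) + 19*(-17) = 324 - 323 = 1

GCD = 1, x = 9, y = -17


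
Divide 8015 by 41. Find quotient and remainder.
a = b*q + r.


8015 = 41 * 195 + 20
Check: 7995 + 20 = 8015

q = 195, r = 20


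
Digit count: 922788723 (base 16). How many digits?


922788723 in base 16 = 3700A373
Number of digits = 8

8 digits (base 16)


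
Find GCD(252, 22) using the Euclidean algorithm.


252 = 11 * 22 + 10
22 = 2 * 10 + 2
10 = 5 * 2 + 0
GCD = 2


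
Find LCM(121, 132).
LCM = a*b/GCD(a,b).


GCD(121, 132) = 11
LCM = 121*132/11 = 15972/11 = 1452

LCM = 1452


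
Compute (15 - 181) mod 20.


15 - 181 = -166
-166 mod 20 = 14


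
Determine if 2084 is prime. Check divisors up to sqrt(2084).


2084 / 2 = 1042 (exact division)
2084 is NOT prime.

No, 2084 is not prime


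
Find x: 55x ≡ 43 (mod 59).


GCD(55, 59) = 1, unique solution
a^(-1) mod 59 = 44
x = 44 * 43 mod 59 = 4

x ≡ 4 (mod 59)


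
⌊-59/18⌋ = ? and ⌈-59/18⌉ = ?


-59/18 = -3.2778
floor = -4
ceil = -3

floor = -4, ceil = -3


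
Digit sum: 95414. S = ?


9 + 5 + 4 + 1 + 4 = 23


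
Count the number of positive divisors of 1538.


1538 = 2^1 × 769^1
d(1538) = (1+1) × (1+1) = 4

4 divisors


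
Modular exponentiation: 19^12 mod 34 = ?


19^1 mod 34 = 19
19^2 mod 34 = 21
19^3 mod 34 = 25
19^4 mod 34 = 33
19^5 mod 34 = 15
19^6 mod 34 = 13
19^7 mod 34 = 9
19^8 mod 34 = 1
19^9 mod 34 = 19
19^10 mod 34 = 21
19^11 mod 34 = 25
19^12 mod 34 = 33


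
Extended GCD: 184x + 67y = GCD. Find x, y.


Tabular extended Euclidean (each row: r = 184*s + 67*t):
r=184, s=1, t=0
r=67, s=0, t=1
q=2: r=50, s=1, t=-2   [184*(1) + 67*(-2) = 50]
q=1: r=17, s=-1, t=3   [184*(-1) + 67*(3) = 17]
q=2: r=16, s=3, t=-8   [184*(3) + 67*(-8) = 16]
q=1: r=1, s=-4, t=11   [184*(-4) + 67*(11) = 1]
q=16: r=0, s=67, t=-184   [184*(67) + 67*(-184) = 0]
GCD = 1; from the row with r=1: x=-4, y=11
Check: 184*(-4) + 67*(11) = -736 + 737 = 1

GCD = 1, x = -4, y = 11


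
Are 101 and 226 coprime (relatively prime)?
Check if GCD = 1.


Euclidean algorithm:
226 = 2 * 101 + 24
101 = 4 * 24 + 5
24 = 4 * 5 + 4
5 = 1 * 4 + 1
4 = 4 * 1 + 0
GCD(101, 226) = 1

Yes, coprime (GCD = 1)


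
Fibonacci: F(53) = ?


Sequence: 1, 1, 2, 3, 5, 8, 13, 21, 34, 55, 89, 144, 233, 377, 610, 987, 1597, 2584, 4181, 6765, 10946, 17711, 28657, 46368, 75025, 121393, 196418, 317811, 514229, 832040, 1346269, 2178309, 3524578, 5702887, 9227465, 14930352, 24157817, 39088169, 63245986, 102334155, 165580141, 267914296, 433494437, 701408733, 1134903170, 1836311903, 2971215073, 4807526976, 7778742049, 12586269025, 20365011074, 32951280099, 53316291173
F(53) = 53316291173


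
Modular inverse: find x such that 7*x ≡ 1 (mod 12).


Use the extended Euclidean algorithm on (12, 7); each row r = 12*s + 7*t:
r=12, s=1, t=0
r=7, s=0, t=1
q=1: r=5, s=1, t=-1   [12*(1) + 7*(-1) = 5]
q=1: r=2, s=-1, t=2   [12*(-1) + 7*(2) = 2]
q=2: r=1, s=3, t=-5   [12*(3) + 7*(-5) = 1]
q=2: r=0, s=-7, t=12   [12*(-7) + 7*(12) = 0]
GCD = 1 with t = -5, so 7*(-5) ≡ 1 (mod 12)
Inverse = -5 mod 12 = 7
Check: 7 * 7 = 49 ≡ 1 (mod 12)

7^(-1) ≡ 7 (mod 12)


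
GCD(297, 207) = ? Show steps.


297 = 1 * 207 + 90
207 = 2 * 90 + 27
90 = 3 * 27 + 9
27 = 3 * 9 + 0
GCD = 9


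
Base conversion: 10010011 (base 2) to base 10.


10010011 (base 2) = 147 (decimal)
147 (decimal) = 147 (base 10)


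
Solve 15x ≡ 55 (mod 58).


GCD(15, 58) = 1, unique solution
a^(-1) mod 58 = 31
x = 31 * 55 mod 58 = 23

x ≡ 23 (mod 58)


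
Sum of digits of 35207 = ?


3 + 5 + 2 + 0 + 7 = 17


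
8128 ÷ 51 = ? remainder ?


8128 = 51 * 159 + 19
Check: 8109 + 19 = 8128

q = 159, r = 19


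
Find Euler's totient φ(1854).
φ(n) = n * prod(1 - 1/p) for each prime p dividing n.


1854 = 2 × 3^2 × 103
Prime factors: 2, 3, 103
φ(1854) = 1854 × (1-1/2) × (1-1/3) × (1-1/103)
= 1854 × 1/2 × 2/3 × 102/103 = 612

φ(1854) = 612


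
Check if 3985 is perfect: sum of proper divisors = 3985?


Proper divisors of 3985: 1, 5, 797
Sum = 1 + 5 + 797 = 803

No, 3985 is not perfect (803 ≠ 3985)


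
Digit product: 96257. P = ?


9 × 6 × 2 × 5 × 7 = 3780


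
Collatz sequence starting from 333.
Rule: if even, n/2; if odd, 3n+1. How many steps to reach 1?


333 → 1000 → 500 → 250 → 125 → 376 → 188 → 94 → 47 → 142 → 71 → 214 → 107 → 322 → 161 → 484 → 242 → 121 → 364 → 182 → 91 → 274 → 137 → 412 → 206 → 103 → 310 → 155 → 466 → 233 → 700 → 350 → 175 → 526 → 263 → 790 → 395 → 1186 → 593 → 1780 → 890 → 445 → 1336 → 668 → 334 → 167 → 502 → 251 → 754 → 377 → 1132 → 566 → 283 → 850 → 425 → 1276 → 638 → 319 → 958 → 479 → 1438 → 719 → 2158 → 1079 → 3238 → 1619 → 4858 → 2429 → 7288 → 3644 → 1822 → 911 → 2734 → 1367 → 4102 → 2051 → 6154 → 3077 → 9232 → 4616 → 2308 → 1154 → 577 → 1732 → 866 → 433 → 1300 → 650 → 325 → 976 → 488 → 244 → 122 → 61 → 184 → 92 → 46 → 23 → 70 → 35 → 106 → 53 → 160 → 80 → 40 → 20 → 10 → 5 → 16 → 8 → 4 → 2 → 1
Total steps = 112

112 steps


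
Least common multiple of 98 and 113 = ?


GCD(98, 113) = 1
LCM = 98*113/1 = 11074/1 = 11074

LCM = 11074


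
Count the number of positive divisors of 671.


671 = 11^1 × 61^1
d(671) = (1+1) × (1+1) = 4

4 divisors


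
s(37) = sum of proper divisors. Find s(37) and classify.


Proper divisors: 1
Sum = 1 = 1
1 < 37 → deficient

s(37) = 1 (deficient)


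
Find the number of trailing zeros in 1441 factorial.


floor(1441/5) = 288
floor(1441/25) = 57
floor(1441/125) = 11
floor(1441/625) = 2
Total = 358

358 trailing zeros


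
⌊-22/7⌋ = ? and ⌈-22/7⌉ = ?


-22/7 = -3.1429
floor = -4
ceil = -3

floor = -4, ceil = -3


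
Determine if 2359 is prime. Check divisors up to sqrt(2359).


2359 / 7 = 337 (exact division)
2359 is NOT prime.

No, 2359 is not prime


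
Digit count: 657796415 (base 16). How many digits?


657796415 in base 16 = 27352D3F
Number of digits = 8

8 digits (base 16)


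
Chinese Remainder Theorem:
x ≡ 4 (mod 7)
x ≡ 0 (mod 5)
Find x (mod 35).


M = 7*5 = 35
M1 = M/7 = 5, M2 = M/5 = 7
M1^(-1) mod 7 = 3, M2^(-1) mod 5 = 3
x = 4*5*3 + 0*7*3 = 60
60 mod 35 = 25
Check: 25 mod 7 = 4 ✓, 25 mod 5 = 0 ✓

x ≡ 25 (mod 35)


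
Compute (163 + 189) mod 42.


163 + 189 = 352
352 mod 42 = 16


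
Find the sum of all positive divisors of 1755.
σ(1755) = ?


Divisors of 1755: 1, 3, 5, 9, 13, 15, 27, 39, 45, 65, 117, 135, 195, 351, 585, 1755
Sum = 1 + 3 + 5 + 9 + 13 + 15 + 27 + 39 + 45 + 65 + 117 + 135 + 195 + 351 + 585 + 1755 = 3360

σ(1755) = 3360


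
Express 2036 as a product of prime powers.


2036 / 2 = 1018
1018 / 2 = 509
509 / 509 = 1
2036 = 2^2 × 509


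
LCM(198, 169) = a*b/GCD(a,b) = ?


GCD(198, 169) = 1
LCM = 198*169/1 = 33462/1 = 33462

LCM = 33462


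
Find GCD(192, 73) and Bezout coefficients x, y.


Tabular extended Euclidean (each row: r = 192*s + 73*t):
r=192, s=1, t=0
r=73, s=0, t=1
q=2: r=46, s=1, t=-2   [192*(1) + 73*(-2) = 46]
q=1: r=27, s=-1, t=3   [192*(-1) + 73*(3) = 27]
q=1: r=19, s=2, t=-5   [192*(2) + 73*(-5) = 19]
q=1: r=8, s=-3, t=8   [192*(-3) + 73*(8) = 8]
q=2: r=3, s=8, t=-21   [192*(8) + 73*(-21) = 3]
q=2: r=2, s=-19, t=50   [192*(-19) + 73*(50) = 2]
q=1: r=1, s=27, t=-71   [192*(27) + 73*(-71) = 1]
q=2: r=0, s=-73, t=192   [192*(-73) + 73*(192) = 0]
GCD = 1; from the row with r=1: x=27, y=-71
Check: 192*(27) + 73*(-71) = 5184 - 5183 = 1

GCD = 1, x = 27, y = -71


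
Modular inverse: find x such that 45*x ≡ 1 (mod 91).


Use the extended Euclidean algorithm on (91, 45); each row r = 91*s + 45*t:
r=91, s=1, t=0
r=45, s=0, t=1
q=2: r=1, s=1, t=-2   [91*(1) + 45*(-2) = 1]
q=45: r=0, s=-45, t=91   [91*(-45) + 45*(91) = 0]
GCD = 1 with t = -2, so 45*(-2) ≡ 1 (mod 91)
Inverse = -2 mod 91 = 89
Check: 45 * 89 = 4005 ≡ 1 (mod 91)

45^(-1) ≡ 89 (mod 91)


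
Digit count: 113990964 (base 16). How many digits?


113990964 in base 16 = 6CB5D34
Number of digits = 7

7 digits (base 16)


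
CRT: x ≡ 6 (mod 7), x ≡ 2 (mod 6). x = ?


M = 7*6 = 42
M1 = M/7 = 6, M2 = M/6 = 7
M1^(-1) mod 7 = 6, M2^(-1) mod 6 = 1
x = 6*6*6 + 2*7*1 = 230
230 mod 42 = 20
Check: 20 mod 7 = 6 ✓, 20 mod 6 = 2 ✓

x ≡ 20 (mod 42)


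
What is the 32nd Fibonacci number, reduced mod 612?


F(k) mod 612 for k=1..32:
1, 1, 2, 3, 5, 8, 13, 21, 34, 55, 89, 144, 233, 377, 610, 375, 373, 136, 509, 33, 542, 575, 505, 468, 361, 217, 578, 183, 149, 332, 481, 201
F(32) mod 612 = 201


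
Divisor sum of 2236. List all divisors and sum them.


Divisors of 2236: 1, 2, 4, 13, 26, 43, 52, 86, 172, 559, 1118, 2236
Sum = 1 + 2 + 4 + 13 + 26 + 43 + 52 + 86 + 172 + 559 + 1118 + 2236 = 4312

σ(2236) = 4312


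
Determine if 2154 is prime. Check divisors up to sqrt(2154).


2154 / 2 = 1077 (exact division)
2154 is NOT prime.

No, 2154 is not prime


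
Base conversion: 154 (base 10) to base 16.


154 (base 10) = 154 (decimal)
154 (decimal) = 9A (base 16)


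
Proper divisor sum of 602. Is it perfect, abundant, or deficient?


Proper divisors: 1, 2, 7, 14, 43, 86, 301
Sum = 1 + 2 + 7 + 14 + 43 + 86 + 301 = 454
454 < 602 → deficient

s(602) = 454 (deficient)


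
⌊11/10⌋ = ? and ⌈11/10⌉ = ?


11/10 = 1.1000
floor = 1
ceil = 2

floor = 1, ceil = 2


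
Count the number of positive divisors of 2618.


2618 = 2^1 × 7^1 × 11^1 × 17^1
d(2618) = (1+1) × (1+1) × (1+1) × (1+1) = 16

16 divisors


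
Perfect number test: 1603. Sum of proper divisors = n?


Proper divisors of 1603: 1, 7, 229
Sum = 1 + 7 + 229 = 237

No, 1603 is not perfect (237 ≠ 1603)


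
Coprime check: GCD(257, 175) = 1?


Euclidean algorithm:
257 = 1 * 175 + 82
175 = 2 * 82 + 11
82 = 7 * 11 + 5
11 = 2 * 5 + 1
5 = 5 * 1 + 0
GCD(257, 175) = 1

Yes, coprime (GCD = 1)


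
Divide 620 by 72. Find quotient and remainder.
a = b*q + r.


620 = 72 * 8 + 44
Check: 576 + 44 = 620

q = 8, r = 44


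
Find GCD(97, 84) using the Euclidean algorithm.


97 = 1 * 84 + 13
84 = 6 * 13 + 6
13 = 2 * 6 + 1
6 = 6 * 1 + 0
GCD = 1


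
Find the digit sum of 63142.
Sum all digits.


6 + 3 + 1 + 4 + 2 = 16


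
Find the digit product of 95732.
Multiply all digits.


9 × 5 × 7 × 3 × 2 = 1890


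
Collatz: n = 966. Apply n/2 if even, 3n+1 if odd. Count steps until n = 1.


966 → 483 → 1450 → 725 → 2176 → 1088 → 544 → 272 → 136 → 68 → 34 → 17 → 52 → 26 → 13 → 40 → 20 → 10 → 5 → 16 → 8 → 4 → 2 → 1
Total steps = 23

23 steps


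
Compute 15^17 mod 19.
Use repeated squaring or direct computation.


15^1 mod 19 = 15
15^2 mod 19 = 16
15^3 mod 19 = 12
15^4 mod 19 = 9
15^5 mod 19 = 2
15^6 mod 19 = 11
15^7 mod 19 = 13
15^8 mod 19 = 5
15^9 mod 19 = 18
15^10 mod 19 = 4
15^11 mod 19 = 3
15^12 mod 19 = 7
15^13 mod 19 = 10
15^14 mod 19 = 17
15^15 mod 19 = 8
15^16 mod 19 = 6
15^17 mod 19 = 14


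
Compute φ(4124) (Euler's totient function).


4124 = 2^2 × 1031
Prime factors: 2, 1031
φ(4124) = 4124 × (1-1/2) × (1-1/1031)
= 4124 × 1/2 × 1030/1031 = 2060

φ(4124) = 2060


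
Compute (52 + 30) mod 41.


52 + 30 = 82
82 mod 41 = 0


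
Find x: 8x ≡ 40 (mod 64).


GCD(8, 64) = 8 divides 40
Divide: 1x ≡ 5 (mod 8)
x ≡ 5 (mod 8)


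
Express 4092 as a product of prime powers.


4092 / 2 = 2046
2046 / 2 = 1023
1023 / 3 = 341
341 / 11 = 31
31 / 31 = 1
4092 = 2^2 × 3 × 11 × 31


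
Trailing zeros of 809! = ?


floor(809/5) = 161
floor(809/25) = 32
floor(809/125) = 6
floor(809/625) = 1
Total = 200

200 trailing zeros


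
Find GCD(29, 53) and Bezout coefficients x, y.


Tabular extended Euclidean (each row: r = 29*s + 53*t):
r=29, s=1, t=0
r=53, s=0, t=1
q=0: r=29, s=1, t=0   [29*(1) + 53*(0) = 29]
q=1: r=24, s=-1, t=1   [29*(-1) + 53*(1) = 24]
q=1: r=5, s=2, t=-1   [29*(2) + 53*(-1) = 5]
q=4: r=4, s=-9, t=5   [29*(-9) + 53*(5) = 4]
q=1: r=1, s=11, t=-6   [29*(11) + 53*(-6) = 1]
q=4: r=0, s=-53, t=29   [29*(-53) + 53*(29) = 0]
GCD = 1; from the row with r=1: x=11, y=-6
Check: 29*(11) + 53*(-6) = 319 - 318 = 1

GCD = 1, x = 11, y = -6


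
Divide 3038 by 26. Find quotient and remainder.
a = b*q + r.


3038 = 26 * 116 + 22
Check: 3016 + 22 = 3038

q = 116, r = 22


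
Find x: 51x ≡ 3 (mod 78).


GCD(51, 78) = 3 divides 3
Divide: 17x ≡ 1 (mod 26)
x ≡ 23 (mod 26)


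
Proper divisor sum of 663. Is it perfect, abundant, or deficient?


Proper divisors: 1, 3, 13, 17, 39, 51, 221
Sum = 1 + 3 + 13 + 17 + 39 + 51 + 221 = 345
345 < 663 → deficient

s(663) = 345 (deficient)


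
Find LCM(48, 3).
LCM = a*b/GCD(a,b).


GCD(48, 3) = 3
LCM = 48*3/3 = 144/3 = 48

LCM = 48


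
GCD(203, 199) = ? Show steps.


203 = 1 * 199 + 4
199 = 49 * 4 + 3
4 = 1 * 3 + 1
3 = 3 * 1 + 0
GCD = 1


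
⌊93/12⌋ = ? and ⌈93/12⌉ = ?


93/12 = 7.7500
floor = 7
ceil = 8

floor = 7, ceil = 8


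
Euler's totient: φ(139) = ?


139 = 139
Prime factors: 139
φ(139) = 139 × (1-1/139)
= 139 × 138/139 = 138

φ(139) = 138


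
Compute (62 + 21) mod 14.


62 + 21 = 83
83 mod 14 = 13


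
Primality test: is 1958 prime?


1958 / 2 = 979 (exact division)
1958 is NOT prime.

No, 1958 is not prime


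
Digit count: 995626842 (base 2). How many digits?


995626842 in base 2 = 111011010110000000111101011010
Number of digits = 30

30 digits (base 2)


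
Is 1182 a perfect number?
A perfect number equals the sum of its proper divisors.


Proper divisors of 1182: 1, 2, 3, 6, 197, 394, 591
Sum = 1 + 2 + 3 + 6 + 197 + 394 + 591 = 1194

No, 1182 is not perfect (1194 ≠ 1182)


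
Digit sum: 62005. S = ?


6 + 2 + 0 + 0 + 5 = 13


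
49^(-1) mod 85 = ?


Use the extended Euclidean algorithm on (85, 49); each row r = 85*s + 49*t:
r=85, s=1, t=0
r=49, s=0, t=1
q=1: r=36, s=1, t=-1   [85*(1) + 49*(-1) = 36]
q=1: r=13, s=-1, t=2   [85*(-1) + 49*(2) = 13]
q=2: r=10, s=3, t=-5   [85*(3) + 49*(-5) = 10]
q=1: r=3, s=-4, t=7   [85*(-4) + 49*(7) = 3]
q=3: r=1, s=15, t=-26   [85*(15) + 49*(-26) = 1]
q=3: r=0, s=-49, t=85   [85*(-49) + 49*(85) = 0]
GCD = 1 with t = -26, so 49*(-26) ≡ 1 (mod 85)
Inverse = -26 mod 85 = 59
Check: 49 * 59 = 2891 ≡ 1 (mod 85)

49^(-1) ≡ 59 (mod 85)


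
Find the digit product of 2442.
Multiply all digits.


2 × 4 × 4 × 2 = 64


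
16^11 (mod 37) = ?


16^1 mod 37 = 16
16^2 mod 37 = 34
16^3 mod 37 = 26
16^4 mod 37 = 9
16^5 mod 37 = 33
16^6 mod 37 = 10
16^7 mod 37 = 12
16^8 mod 37 = 7
16^9 mod 37 = 1
16^10 mod 37 = 16
16^11 mod 37 = 34


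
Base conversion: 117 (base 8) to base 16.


117 (base 8) = 79 (decimal)
79 (decimal) = 4F (base 16)


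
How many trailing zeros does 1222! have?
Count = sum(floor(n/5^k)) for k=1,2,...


floor(1222/5) = 244
floor(1222/25) = 48
floor(1222/125) = 9
floor(1222/625) = 1
Total = 302

302 trailing zeros


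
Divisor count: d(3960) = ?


3960 = 2^3 × 3^2 × 5^1 × 11^1
d(3960) = (3+1) × (2+1) × (1+1) × (1+1) = 48

48 divisors


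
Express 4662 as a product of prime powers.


4662 / 2 = 2331
2331 / 3 = 777
777 / 3 = 259
259 / 7 = 37
37 / 37 = 1
4662 = 2 × 3^2 × 7 × 37


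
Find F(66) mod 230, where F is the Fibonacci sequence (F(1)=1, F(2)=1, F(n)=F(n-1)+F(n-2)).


F(k) mod 230 for k=1..66:
1, 1, 2, 3, 5, 8, 13, 21, 34, 55, 89, 144, 3, 147, 150, 67, 217, 54, 41, 95, 136, 1, 137, 138, 45, 183, 228, 181, 179, 130, 79, 209, 58, 37, 95, 132, 227, 129, 126, 25, 151, 176, 97, 43, 140, 183, 93, 46, 139, 185, 94, 49, 143, 192, 105, 67, 172, 9, 181, 190, 141, 101, 12, 113, 125, 8
F(66) mod 230 = 8


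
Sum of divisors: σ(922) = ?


Divisors of 922: 1, 2, 461, 922
Sum = 1 + 2 + 461 + 922 = 1386

σ(922) = 1386


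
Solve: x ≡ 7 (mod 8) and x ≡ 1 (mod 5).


M = 8*5 = 40
M1 = M/8 = 5, M2 = M/5 = 8
M1^(-1) mod 8 = 5, M2^(-1) mod 5 = 2
x = 7*5*5 + 1*8*2 = 191
191 mod 40 = 31
Check: 31 mod 8 = 7 ✓, 31 mod 5 = 1 ✓

x ≡ 31 (mod 40)


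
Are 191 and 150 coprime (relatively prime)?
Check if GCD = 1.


Euclidean algorithm:
191 = 1 * 150 + 41
150 = 3 * 41 + 27
41 = 1 * 27 + 14
27 = 1 * 14 + 13
14 = 1 * 13 + 1
13 = 13 * 1 + 0
GCD(191, 150) = 1

Yes, coprime (GCD = 1)


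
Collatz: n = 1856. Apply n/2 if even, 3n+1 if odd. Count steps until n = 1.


1856 → 928 → 464 → 232 → 116 → 58 → 29 → 88 → 44 → 22 → 11 → 34 → 17 → 52 → 26 → 13 → 40 → 20 → 10 → 5 → 16 → 8 → 4 → 2 → 1
Total steps = 24

24 steps


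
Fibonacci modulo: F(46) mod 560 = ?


F(k) mod 560 for k=1..46:
1, 1, 2, 3, 5, 8, 13, 21, 34, 55, 89, 144, 233, 377, 50, 427, 477, 344, 261, 45, 306, 351, 97, 448, 545, 433, 418, 291, 149, 440, 29, 469, 498, 407, 345, 192, 537, 169, 146, 315, 461, 216, 117, 333, 450, 223
F(46) mod 560 = 223


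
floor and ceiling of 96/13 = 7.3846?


96/13 = 7.3846
floor = 7
ceil = 8

floor = 7, ceil = 8


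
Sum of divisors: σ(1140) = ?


Divisors of 1140: 1, 2, 3, 4, 5, 6, 10, 12, 15, 19, 20, 30, 38, 57, 60, 76, 95, 114, 190, 228, 285, 380, 570, 1140
Sum = 1 + 2 + 3 + 4 + 5 + 6 + 10 + 12 + 15 + 19 + 20 + 30 + 38 + 57 + 60 + 76 + 95 + 114 + 190 + 228 + 285 + 380 + 570 + 1140 = 3360

σ(1140) = 3360


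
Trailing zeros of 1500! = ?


floor(1500/5) = 300
floor(1500/25) = 60
floor(1500/125) = 12
floor(1500/625) = 2
Total = 374

374 trailing zeros


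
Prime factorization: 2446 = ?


2446 / 2 = 1223
1223 / 1223 = 1
2446 = 2 × 1223


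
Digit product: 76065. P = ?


7 × 6 × 0 × 6 × 5 = 0


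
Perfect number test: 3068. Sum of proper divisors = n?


Proper divisors of 3068: 1, 2, 4, 13, 26, 52, 59, 118, 236, 767, 1534
Sum = 1 + 2 + 4 + 13 + 26 + 52 + 59 + 118 + 236 + 767 + 1534 = 2812

No, 3068 is not perfect (2812 ≠ 3068)


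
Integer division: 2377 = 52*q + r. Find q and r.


2377 = 52 * 45 + 37
Check: 2340 + 37 = 2377

q = 45, r = 37


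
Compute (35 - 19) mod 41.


35 - 19 = 16
16 mod 41 = 16


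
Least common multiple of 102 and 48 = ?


GCD(102, 48) = 6
LCM = 102*48/6 = 4896/6 = 816

LCM = 816


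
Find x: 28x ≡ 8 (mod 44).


GCD(28, 44) = 4 divides 8
Divide: 7x ≡ 2 (mod 11)
x ≡ 5 (mod 11)


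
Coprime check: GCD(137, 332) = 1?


Euclidean algorithm:
332 = 2 * 137 + 58
137 = 2 * 58 + 21
58 = 2 * 21 + 16
21 = 1 * 16 + 5
16 = 3 * 5 + 1
5 = 5 * 1 + 0
GCD(137, 332) = 1

Yes, coprime (GCD = 1)


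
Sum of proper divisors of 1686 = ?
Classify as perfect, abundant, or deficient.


Proper divisors: 1, 2, 3, 6, 281, 562, 843
Sum = 1 + 2 + 3 + 6 + 281 + 562 + 843 = 1698
1698 > 1686 → abundant

s(1686) = 1698 (abundant)


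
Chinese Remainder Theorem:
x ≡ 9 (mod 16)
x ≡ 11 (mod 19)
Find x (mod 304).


M = 16*19 = 304
M1 = M/16 = 19, M2 = M/19 = 16
M1^(-1) mod 16 = 11, M2^(-1) mod 19 = 6
x = 9*19*11 + 11*16*6 = 2937
2937 mod 304 = 201
Check: 201 mod 16 = 9 ✓, 201 mod 19 = 11 ✓

x ≡ 201 (mod 304)


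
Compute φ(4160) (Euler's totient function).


4160 = 2^6 × 5 × 13
Prime factors: 2, 5, 13
φ(4160) = 4160 × (1-1/2) × (1-1/5) × (1-1/13)
= 4160 × 1/2 × 4/5 × 12/13 = 1536

φ(4160) = 1536


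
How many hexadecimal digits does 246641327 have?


246641327 in base 16 = EB372AF
Number of digits = 7

7 digits (base 16)


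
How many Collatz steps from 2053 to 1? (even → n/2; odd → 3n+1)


2053 → 6160 → 3080 → 1540 → 770 → 385 → 1156 → 578 → 289 → 868 → 434 → 217 → 652 → 326 → 163 → 490 → 245 → 736 → 368 → 184 → 92 → 46 → 23 → 70 → 35 → 106 → 53 → 160 → 80 → 40 → 20 → 10 → 5 → 16 → 8 → 4 → 2 → 1
Total steps = 37

37 steps


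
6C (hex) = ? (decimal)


6C (base 16) = 108 (decimal)
108 (decimal) = 108 (base 10)


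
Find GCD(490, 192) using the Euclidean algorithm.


490 = 2 * 192 + 106
192 = 1 * 106 + 86
106 = 1 * 86 + 20
86 = 4 * 20 + 6
20 = 3 * 6 + 2
6 = 3 * 2 + 0
GCD = 2


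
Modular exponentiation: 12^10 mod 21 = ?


12^1 mod 21 = 12
12^2 mod 21 = 18
12^3 mod 21 = 6
12^4 mod 21 = 9
12^5 mod 21 = 3
12^6 mod 21 = 15
12^7 mod 21 = 12
12^8 mod 21 = 18
12^9 mod 21 = 6
12^10 mod 21 = 9


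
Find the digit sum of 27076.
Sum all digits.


2 + 7 + 0 + 7 + 6 = 22


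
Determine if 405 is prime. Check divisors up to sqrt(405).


405 / 3 = 135 (exact division)
405 is NOT prime.

No, 405 is not prime


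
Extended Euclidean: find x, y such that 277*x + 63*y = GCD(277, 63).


Tabular extended Euclidean (each row: r = 277*s + 63*t):
r=277, s=1, t=0
r=63, s=0, t=1
q=4: r=25, s=1, t=-4   [277*(1) + 63*(-4) = 25]
q=2: r=13, s=-2, t=9   [277*(-2) + 63*(9) = 13]
q=1: r=12, s=3, t=-13   [277*(3) + 63*(-13) = 12]
q=1: r=1, s=-5, t=22   [277*(-5) + 63*(22) = 1]
q=12: r=0, s=63, t=-277   [277*(63) + 63*(-277) = 0]
GCD = 1; from the row with r=1: x=-5, y=22
Check: 277*(-5) + 63*(22) = -1385 + 1386 = 1

GCD = 1, x = -5, y = 22


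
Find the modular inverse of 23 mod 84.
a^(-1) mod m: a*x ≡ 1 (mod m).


Use the extended Euclidean algorithm on (84, 23); each row r = 84*s + 23*t:
r=84, s=1, t=0
r=23, s=0, t=1
q=3: r=15, s=1, t=-3   [84*(1) + 23*(-3) = 15]
q=1: r=8, s=-1, t=4   [84*(-1) + 23*(4) = 8]
q=1: r=7, s=2, t=-7   [84*(2) + 23*(-7) = 7]
q=1: r=1, s=-3, t=11   [84*(-3) + 23*(11) = 1]
q=7: r=0, s=23, t=-84   [84*(23) + 23*(-84) = 0]
GCD = 1 with t = 11, so 23*(11) ≡ 1 (mod 84)
Inverse = 11 mod 84 = 11
Check: 23 * 11 = 253 ≡ 1 (mod 84)

23^(-1) ≡ 11 (mod 84)


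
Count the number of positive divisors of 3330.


3330 = 2^1 × 3^2 × 5^1 × 37^1
d(3330) = (1+1) × (2+1) × (1+1) × (1+1) = 24

24 divisors


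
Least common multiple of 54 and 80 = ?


GCD(54, 80) = 2
LCM = 54*80/2 = 4320/2 = 2160

LCM = 2160


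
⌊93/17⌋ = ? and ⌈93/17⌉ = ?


93/17 = 5.4706
floor = 5
ceil = 6

floor = 5, ceil = 6


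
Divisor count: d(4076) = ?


4076 = 2^2 × 1019^1
d(4076) = (2+1) × (1+1) = 6

6 divisors


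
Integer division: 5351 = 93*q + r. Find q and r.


5351 = 93 * 57 + 50
Check: 5301 + 50 = 5351

q = 57, r = 50


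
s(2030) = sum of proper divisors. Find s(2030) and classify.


Proper divisors: 1, 2, 5, 7, 10, 14, 29, 35, 58, 70, 145, 203, 290, 406, 1015
Sum = 1 + 2 + 5 + 7 + 10 + 14 + 29 + 35 + 58 + 70 + 145 + 203 + 290 + 406 + 1015 = 2290
2290 > 2030 → abundant

s(2030) = 2290 (abundant)


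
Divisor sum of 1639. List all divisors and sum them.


Divisors of 1639: 1, 11, 149, 1639
Sum = 1 + 11 + 149 + 1639 = 1800

σ(1639) = 1800


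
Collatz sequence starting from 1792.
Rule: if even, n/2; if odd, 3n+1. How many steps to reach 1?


1792 → 896 → 448 → 224 → 112 → 56 → 28 → 14 → 7 → 22 → 11 → 34 → 17 → 52 → 26 → 13 → 40 → 20 → 10 → 5 → 16 → 8 → 4 → 2 → 1
Total steps = 24

24 steps


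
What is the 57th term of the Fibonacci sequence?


Sequence: 1, 1, 2, 3, 5, 8, 13, 21, 34, 55, 89, 144, 233, 377, 610, 987, 1597, 2584, 4181, 6765, 10946, 17711, 28657, 46368, 75025, 121393, 196418, 317811, 514229, 832040, 1346269, 2178309, 3524578, 5702887, 9227465, 14930352, 24157817, 39088169, 63245986, 102334155, 165580141, 267914296, 433494437, 701408733, 1134903170, 1836311903, 2971215073, 4807526976, 7778742049, 12586269025, 20365011074, 32951280099, 53316291173, 86267571272, 139583862445, 225851433717, 365435296162
F(57) = 365435296162


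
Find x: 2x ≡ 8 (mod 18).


GCD(2, 18) = 2 divides 8
Divide: 1x ≡ 4 (mod 9)
x ≡ 4 (mod 9)


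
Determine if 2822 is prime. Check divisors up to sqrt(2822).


2822 / 2 = 1411 (exact division)
2822 is NOT prime.

No, 2822 is not prime


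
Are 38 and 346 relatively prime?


Euclidean algorithm:
346 = 9 * 38 + 4
38 = 9 * 4 + 2
4 = 2 * 2 + 0
GCD(38, 346) = 2

No, not coprime (GCD = 2)


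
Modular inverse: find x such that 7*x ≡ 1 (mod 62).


Use the extended Euclidean algorithm on (62, 7); each row r = 62*s + 7*t:
r=62, s=1, t=0
r=7, s=0, t=1
q=8: r=6, s=1, t=-8   [62*(1) + 7*(-8) = 6]
q=1: r=1, s=-1, t=9   [62*(-1) + 7*(9) = 1]
q=6: r=0, s=7, t=-62   [62*(7) + 7*(-62) = 0]
GCD = 1 with t = 9, so 7*(9) ≡ 1 (mod 62)
Inverse = 9 mod 62 = 9
Check: 7 * 9 = 63 ≡ 1 (mod 62)

7^(-1) ≡ 9 (mod 62)


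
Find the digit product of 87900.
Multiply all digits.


8 × 7 × 9 × 0 × 0 = 0


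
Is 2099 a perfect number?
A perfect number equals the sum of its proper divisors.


Proper divisors of 2099: 1
Sum = 1 = 1

No, 2099 is not perfect (1 ≠ 2099)


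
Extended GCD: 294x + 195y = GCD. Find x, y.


Tabular extended Euclidean (each row: r = 294*s + 195*t):
r=294, s=1, t=0
r=195, s=0, t=1
q=1: r=99, s=1, t=-1   [294*(1) + 195*(-1) = 99]
q=1: r=96, s=-1, t=2   [294*(-1) + 195*(2) = 96]
q=1: r=3, s=2, t=-3   [294*(2) + 195*(-3) = 3]
q=32: r=0, s=-65, t=98   [294*(-65) + 195*(98) = 0]
GCD = 3; from the row with r=3: x=2, y=-3
Check: 294*(2) + 195*(-3) = 588 - 585 = 3

GCD = 3, x = 2, y = -3


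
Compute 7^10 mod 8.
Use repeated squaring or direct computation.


7^1 mod 8 = 7
7^2 mod 8 = 1
7^3 mod 8 = 7
7^4 mod 8 = 1
7^5 mod 8 = 7
7^6 mod 8 = 1
7^7 mod 8 = 7
7^8 mod 8 = 1
7^9 mod 8 = 7
7^10 mod 8 = 1


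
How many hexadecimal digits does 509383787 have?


509383787 in base 16 = 1E5C946B
Number of digits = 8

8 digits (base 16)


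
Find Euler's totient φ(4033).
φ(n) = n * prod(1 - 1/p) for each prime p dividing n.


4033 = 37 × 109
Prime factors: 37, 109
φ(4033) = 4033 × (1-1/37) × (1-1/109)
= 4033 × 36/37 × 108/109 = 3888

φ(4033) = 3888


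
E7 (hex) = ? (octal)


E7 (base 16) = 231 (decimal)
231 (decimal) = 347 (base 8)


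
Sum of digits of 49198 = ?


4 + 9 + 1 + 9 + 8 = 31


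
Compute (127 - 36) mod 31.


127 - 36 = 91
91 mod 31 = 29


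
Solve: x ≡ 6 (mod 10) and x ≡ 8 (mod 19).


M = 10*19 = 190
M1 = M/10 = 19, M2 = M/19 = 10
M1^(-1) mod 10 = 9, M2^(-1) mod 19 = 2
x = 6*19*9 + 8*10*2 = 1186
1186 mod 190 = 46
Check: 46 mod 10 = 6 ✓, 46 mod 19 = 8 ✓

x ≡ 46 (mod 190)


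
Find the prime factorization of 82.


82 / 2 = 41
41 / 41 = 1
82 = 2 × 41


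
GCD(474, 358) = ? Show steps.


474 = 1 * 358 + 116
358 = 3 * 116 + 10
116 = 11 * 10 + 6
10 = 1 * 6 + 4
6 = 1 * 4 + 2
4 = 2 * 2 + 0
GCD = 2


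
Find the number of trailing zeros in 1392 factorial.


floor(1392/5) = 278
floor(1392/25) = 55
floor(1392/125) = 11
floor(1392/625) = 2
Total = 346

346 trailing zeros


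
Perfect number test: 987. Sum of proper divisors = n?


Proper divisors of 987: 1, 3, 7, 21, 47, 141, 329
Sum = 1 + 3 + 7 + 21 + 47 + 141 + 329 = 549

No, 987 is not perfect (549 ≠ 987)


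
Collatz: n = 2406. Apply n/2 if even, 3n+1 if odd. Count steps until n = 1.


2406 → 1203 → 3610 → 1805 → 5416 → 2708 → 1354 → 677 → 2032 → 1016 → 508 → 254 → 127 → 382 → 191 → 574 → 287 → 862 → 431 → 1294 → 647 → 1942 → 971 → 2914 → 1457 → 4372 → 2186 → 1093 → 3280 → 1640 → 820 → 410 → 205 → 616 → 308 → 154 → 77 → 232 → 116 → 58 → 29 → 88 → 44 → 22 → 11 → 34 → 17 → 52 → 26 → 13 → 40 → 20 → 10 → 5 → 16 → 8 → 4 → 2 → 1
Total steps = 58

58 steps


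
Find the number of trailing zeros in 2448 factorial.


floor(2448/5) = 489
floor(2448/25) = 97
floor(2448/125) = 19
floor(2448/625) = 3
Total = 608

608 trailing zeros


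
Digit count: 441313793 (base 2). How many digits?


441313793 in base 2 = 11010010011011110101000000001
Number of digits = 29

29 digits (base 2)


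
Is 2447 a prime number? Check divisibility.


Check divisors up to sqrt(2447) = 49.4672
No divisors found.
2447 is prime.

Yes, 2447 is prime


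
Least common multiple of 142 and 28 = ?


GCD(142, 28) = 2
LCM = 142*28/2 = 3976/2 = 1988

LCM = 1988


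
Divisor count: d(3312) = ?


3312 = 2^4 × 3^2 × 23^1
d(3312) = (4+1) × (2+1) × (1+1) = 30

30 divisors


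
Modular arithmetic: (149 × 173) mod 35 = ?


149 × 173 = 25777
25777 mod 35 = 17


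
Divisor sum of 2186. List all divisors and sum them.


Divisors of 2186: 1, 2, 1093, 2186
Sum = 1 + 2 + 1093 + 2186 = 3282

σ(2186) = 3282


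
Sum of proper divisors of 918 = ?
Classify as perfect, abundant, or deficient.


Proper divisors: 1, 2, 3, 6, 9, 17, 18, 27, 34, 51, 54, 102, 153, 306, 459
Sum = 1 + 2 + 3 + 6 + 9 + 17 + 18 + 27 + 34 + 51 + 54 + 102 + 153 + 306 + 459 = 1242
1242 > 918 → abundant

s(918) = 1242 (abundant)


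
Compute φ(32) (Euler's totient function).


32 = 2^5
Prime factors: 2
φ(32) = 32 × (1-1/2)
= 32 × 1/2 = 16

φ(32) = 16


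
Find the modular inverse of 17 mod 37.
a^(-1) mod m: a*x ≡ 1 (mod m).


Use the extended Euclidean algorithm on (37, 17); each row r = 37*s + 17*t:
r=37, s=1, t=0
r=17, s=0, t=1
q=2: r=3, s=1, t=-2   [37*(1) + 17*(-2) = 3]
q=5: r=2, s=-5, t=11   [37*(-5) + 17*(11) = 2]
q=1: r=1, s=6, t=-13   [37*(6) + 17*(-13) = 1]
q=2: r=0, s=-17, t=37   [37*(-17) + 17*(37) = 0]
GCD = 1 with t = -13, so 17*(-13) ≡ 1 (mod 37)
Inverse = -13 mod 37 = 24
Check: 17 * 24 = 408 ≡ 1 (mod 37)

17^(-1) ≡ 24 (mod 37)


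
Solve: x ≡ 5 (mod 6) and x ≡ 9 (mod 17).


M = 6*17 = 102
M1 = M/6 = 17, M2 = M/17 = 6
M1^(-1) mod 6 = 5, M2^(-1) mod 17 = 3
x = 5*17*5 + 9*6*3 = 587
587 mod 102 = 77
Check: 77 mod 6 = 5 ✓, 77 mod 17 = 9 ✓

x ≡ 77 (mod 102)


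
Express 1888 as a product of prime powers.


1888 / 2 = 944
944 / 2 = 472
472 / 2 = 236
236 / 2 = 118
118 / 2 = 59
59 / 59 = 1
1888 = 2^5 × 59


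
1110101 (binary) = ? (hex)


1110101 (base 2) = 117 (decimal)
117 (decimal) = 75 (base 16)


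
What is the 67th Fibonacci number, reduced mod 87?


F(k) mod 87 for k=1..67:
1, 1, 2, 3, 5, 8, 13, 21, 34, 55, 2, 57, 59, 29, 1, 30, 31, 61, 5, 66, 71, 50, 34, 84, 31, 28, 59, 0, 59, 59, 31, 3, 34, 37, 71, 21, 5, 26, 31, 57, 1, 58, 59, 30, 2, 32, 34, 66, 13, 79, 5, 84, 2, 86, 1, 0, 1, 1, 2, 3, 5, 8, 13, 21, 34, 55, 2
F(67) mod 87 = 2


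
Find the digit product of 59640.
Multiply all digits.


5 × 9 × 6 × 4 × 0 = 0


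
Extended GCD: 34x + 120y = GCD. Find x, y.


Tabular extended Euclidean (each row: r = 34*s + 120*t):
r=34, s=1, t=0
r=120, s=0, t=1
q=0: r=34, s=1, t=0   [34*(1) + 120*(0) = 34]
q=3: r=18, s=-3, t=1   [34*(-3) + 120*(1) = 18]
q=1: r=16, s=4, t=-1   [34*(4) + 120*(-1) = 16]
q=1: r=2, s=-7, t=2   [34*(-7) + 120*(2) = 2]
q=8: r=0, s=60, t=-17   [34*(60) + 120*(-17) = 0]
GCD = 2; from the row with r=2: x=-7, y=2
Check: 34*(-7) + 120*(2) = -238 + 240 = 2

GCD = 2, x = -7, y = 2


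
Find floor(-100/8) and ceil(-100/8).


-100/8 = -12.5000
floor = -13
ceil = -12

floor = -13, ceil = -12


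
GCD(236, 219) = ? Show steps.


236 = 1 * 219 + 17
219 = 12 * 17 + 15
17 = 1 * 15 + 2
15 = 7 * 2 + 1
2 = 2 * 1 + 0
GCD = 1


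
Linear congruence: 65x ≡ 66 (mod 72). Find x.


GCD(65, 72) = 1, unique solution
a^(-1) mod 72 = 41
x = 41 * 66 mod 72 = 42

x ≡ 42 (mod 72)


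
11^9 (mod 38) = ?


11^1 mod 38 = 11
11^2 mod 38 = 7
11^3 mod 38 = 1
11^4 mod 38 = 11
11^5 mod 38 = 7
11^6 mod 38 = 1
11^7 mod 38 = 11
11^8 mod 38 = 7
11^9 mod 38 = 1


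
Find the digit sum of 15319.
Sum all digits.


1 + 5 + 3 + 1 + 9 = 19


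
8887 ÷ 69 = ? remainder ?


8887 = 69 * 128 + 55
Check: 8832 + 55 = 8887

q = 128, r = 55


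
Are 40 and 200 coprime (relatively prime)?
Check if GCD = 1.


Euclidean algorithm:
200 = 5 * 40 + 0
GCD(40, 200) = 40

No, not coprime (GCD = 40)


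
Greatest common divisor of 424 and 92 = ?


424 = 4 * 92 + 56
92 = 1 * 56 + 36
56 = 1 * 36 + 20
36 = 1 * 20 + 16
20 = 1 * 16 + 4
16 = 4 * 4 + 0
GCD = 4


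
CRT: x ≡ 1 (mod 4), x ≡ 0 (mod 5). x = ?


M = 4*5 = 20
M1 = M/4 = 5, M2 = M/5 = 4
M1^(-1) mod 4 = 1, M2^(-1) mod 5 = 4
x = 1*5*1 + 0*4*4 = 5
5 mod 20 = 5
Check: 5 mod 4 = 1 ✓, 5 mod 5 = 0 ✓

x ≡ 5 (mod 20)


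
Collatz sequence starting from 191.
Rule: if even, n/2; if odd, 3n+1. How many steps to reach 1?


191 → 574 → 287 → 862 → 431 → 1294 → 647 → 1942 → 971 → 2914 → 1457 → 4372 → 2186 → 1093 → 3280 → 1640 → 820 → 410 → 205 → 616 → 308 → 154 → 77 → 232 → 116 → 58 → 29 → 88 → 44 → 22 → 11 → 34 → 17 → 52 → 26 → 13 → 40 → 20 → 10 → 5 → 16 → 8 → 4 → 2 → 1
Total steps = 44

44 steps


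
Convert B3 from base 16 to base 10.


B3 (base 16) = 179 (decimal)
179 (decimal) = 179 (base 10)


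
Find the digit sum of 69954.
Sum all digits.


6 + 9 + 9 + 5 + 4 = 33


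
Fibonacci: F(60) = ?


Sequence: 1, 1, 2, 3, 5, 8, 13, 21, 34, 55, 89, 144, 233, 377, 610, 987, 1597, 2584, 4181, 6765, 10946, 17711, 28657, 46368, 75025, 121393, 196418, 317811, 514229, 832040, 1346269, 2178309, 3524578, 5702887, 9227465, 14930352, 24157817, 39088169, 63245986, 102334155, 165580141, 267914296, 433494437, 701408733, 1134903170, 1836311903, 2971215073, 4807526976, 7778742049, 12586269025, 20365011074, 32951280099, 53316291173, 86267571272, 139583862445, 225851433717, 365435296162, 591286729879, 956722026041, 1548008755920
F(60) = 1548008755920


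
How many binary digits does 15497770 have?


15497770 in base 2 = 111011000111101000101010
Number of digits = 24

24 digits (base 2)


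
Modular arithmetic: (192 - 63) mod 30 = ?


192 - 63 = 129
129 mod 30 = 9


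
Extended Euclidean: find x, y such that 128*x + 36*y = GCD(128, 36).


Tabular extended Euclidean (each row: r = 128*s + 36*t):
r=128, s=1, t=0
r=36, s=0, t=1
q=3: r=20, s=1, t=-3   [128*(1) + 36*(-3) = 20]
q=1: r=16, s=-1, t=4   [128*(-1) + 36*(4) = 16]
q=1: r=4, s=2, t=-7   [128*(2) + 36*(-7) = 4]
q=4: r=0, s=-9, t=32   [128*(-9) + 36*(32) = 0]
GCD = 4; from the row with r=4: x=2, y=-7
Check: 128*(2) + 36*(-7) = 256 - 252 = 4

GCD = 4, x = 2, y = -7


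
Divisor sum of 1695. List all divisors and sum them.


Divisors of 1695: 1, 3, 5, 15, 113, 339, 565, 1695
Sum = 1 + 3 + 5 + 15 + 113 + 339 + 565 + 1695 = 2736

σ(1695) = 2736


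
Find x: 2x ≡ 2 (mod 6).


GCD(2, 6) = 2 divides 2
Divide: 1x ≡ 1 (mod 3)
x ≡ 1 (mod 3)


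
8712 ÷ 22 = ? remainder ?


8712 = 22 * 396 + 0
Check: 8712 + 0 = 8712

q = 396, r = 0


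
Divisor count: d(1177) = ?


1177 = 11^1 × 107^1
d(1177) = (1+1) × (1+1) = 4

4 divisors


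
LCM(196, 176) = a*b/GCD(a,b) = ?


GCD(196, 176) = 4
LCM = 196*176/4 = 34496/4 = 8624

LCM = 8624


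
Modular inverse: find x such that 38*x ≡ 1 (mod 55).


Use the extended Euclidean algorithm on (55, 38); each row r = 55*s + 38*t:
r=55, s=1, t=0
r=38, s=0, t=1
q=1: r=17, s=1, t=-1   [55*(1) + 38*(-1) = 17]
q=2: r=4, s=-2, t=3   [55*(-2) + 38*(3) = 4]
q=4: r=1, s=9, t=-13   [55*(9) + 38*(-13) = 1]
q=4: r=0, s=-38, t=55   [55*(-38) + 38*(55) = 0]
GCD = 1 with t = -13, so 38*(-13) ≡ 1 (mod 55)
Inverse = -13 mod 55 = 42
Check: 38 * 42 = 1596 ≡ 1 (mod 55)

38^(-1) ≡ 42 (mod 55)


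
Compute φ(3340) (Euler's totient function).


3340 = 2^2 × 5 × 167
Prime factors: 2, 5, 167
φ(3340) = 3340 × (1-1/2) × (1-1/5) × (1-1/167)
= 3340 × 1/2 × 4/5 × 166/167 = 1328

φ(3340) = 1328


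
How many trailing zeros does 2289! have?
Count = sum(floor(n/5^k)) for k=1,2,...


floor(2289/5) = 457
floor(2289/25) = 91
floor(2289/125) = 18
floor(2289/625) = 3
Total = 569

569 trailing zeros


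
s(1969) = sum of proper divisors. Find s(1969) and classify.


Proper divisors: 1, 11, 179
Sum = 1 + 11 + 179 = 191
191 < 1969 → deficient

s(1969) = 191 (deficient)


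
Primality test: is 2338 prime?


2338 / 2 = 1169 (exact division)
2338 is NOT prime.

No, 2338 is not prime


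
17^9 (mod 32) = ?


17^1 mod 32 = 17
17^2 mod 32 = 1
17^3 mod 32 = 17
17^4 mod 32 = 1
17^5 mod 32 = 17
17^6 mod 32 = 1
17^7 mod 32 = 17
17^8 mod 32 = 1
17^9 mod 32 = 17


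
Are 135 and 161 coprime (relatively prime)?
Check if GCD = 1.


Euclidean algorithm:
161 = 1 * 135 + 26
135 = 5 * 26 + 5
26 = 5 * 5 + 1
5 = 5 * 1 + 0
GCD(135, 161) = 1

Yes, coprime (GCD = 1)


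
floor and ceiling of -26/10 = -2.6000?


-26/10 = -2.6000
floor = -3
ceil = -2

floor = -3, ceil = -2


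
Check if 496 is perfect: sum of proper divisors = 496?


Proper divisors of 496: 1, 2, 4, 8, 16, 31, 62, 124, 248
Sum = 1 + 2 + 4 + 8 + 16 + 31 + 62 + 124 + 248 = 496

Yes, 496 is perfect (496 = 496)


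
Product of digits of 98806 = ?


9 × 8 × 8 × 0 × 6 = 0


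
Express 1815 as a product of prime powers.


1815 / 3 = 605
605 / 5 = 121
121 / 11 = 11
11 / 11 = 1
1815 = 3 × 5 × 11^2


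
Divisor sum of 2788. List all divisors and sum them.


Divisors of 2788: 1, 2, 4, 17, 34, 41, 68, 82, 164, 697, 1394, 2788
Sum = 1 + 2 + 4 + 17 + 34 + 41 + 68 + 82 + 164 + 697 + 1394 + 2788 = 5292

σ(2788) = 5292


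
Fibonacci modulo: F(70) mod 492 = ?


F(k) mod 492 for k=1..70:
1, 1, 2, 3, 5, 8, 13, 21, 34, 55, 89, 144, 233, 377, 118, 3, 121, 124, 245, 369, 122, 491, 121, 120, 241, 361, 110, 471, 89, 68, 157, 225, 382, 115, 5, 120, 125, 245, 370, 123, 1, 124, 125, 249, 374, 131, 13, 144, 157, 301, 458, 267, 233, 8, 241, 249, 490, 247, 245, 0, 245, 245, 490, 243, 241, 484, 233, 225, 458, 191
F(70) mod 492 = 191


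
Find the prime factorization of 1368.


1368 / 2 = 684
684 / 2 = 342
342 / 2 = 171
171 / 3 = 57
57 / 3 = 19
19 / 19 = 1
1368 = 2^3 × 3^2 × 19


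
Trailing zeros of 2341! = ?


floor(2341/5) = 468
floor(2341/25) = 93
floor(2341/125) = 18
floor(2341/625) = 3
Total = 582

582 trailing zeros


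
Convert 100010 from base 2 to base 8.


100010 (base 2) = 34 (decimal)
34 (decimal) = 42 (base 8)


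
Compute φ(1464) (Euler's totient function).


1464 = 2^3 × 3 × 61
Prime factors: 2, 3, 61
φ(1464) = 1464 × (1-1/2) × (1-1/3) × (1-1/61)
= 1464 × 1/2 × 2/3 × 60/61 = 480

φ(1464) = 480


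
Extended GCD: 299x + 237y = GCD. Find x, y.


Tabular extended Euclidean (each row: r = 299*s + 237*t):
r=299, s=1, t=0
r=237, s=0, t=1
q=1: r=62, s=1, t=-1   [299*(1) + 237*(-1) = 62]
q=3: r=51, s=-3, t=4   [299*(-3) + 237*(4) = 51]
q=1: r=11, s=4, t=-5   [299*(4) + 237*(-5) = 11]
q=4: r=7, s=-19, t=24   [299*(-19) + 237*(24) = 7]
q=1: r=4, s=23, t=-29   [299*(23) + 237*(-29) = 4]
q=1: r=3, s=-42, t=53   [299*(-42) + 237*(53) = 3]
q=1: r=1, s=65, t=-82   [299*(65) + 237*(-82) = 1]
q=3: r=0, s=-237, t=299   [299*(-237) + 237*(299) = 0]
GCD = 1; from the row with r=1: x=65, y=-82
Check: 299*(65) + 237*(-82) = 19435 - 19434 = 1

GCD = 1, x = 65, y = -82
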